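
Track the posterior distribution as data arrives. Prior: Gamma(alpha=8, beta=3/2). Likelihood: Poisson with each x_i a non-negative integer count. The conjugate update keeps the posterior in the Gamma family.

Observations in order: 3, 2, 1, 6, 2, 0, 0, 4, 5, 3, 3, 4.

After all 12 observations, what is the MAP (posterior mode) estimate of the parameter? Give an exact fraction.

80/27

obs 1: x=3 → posterior Gamma(11, 5/2)
obs 2: x=2 → posterior Gamma(13, 7/2)
obs 3: x=1 → posterior Gamma(14, 9/2)
obs 4: x=6 → posterior Gamma(20, 11/2)
obs 5: x=2 → posterior Gamma(22, 13/2)
obs 6: x=0 → posterior Gamma(22, 15/2)
obs 7: x=0 → posterior Gamma(22, 17/2)
obs 8: x=4 → posterior Gamma(26, 19/2)
obs 9: x=5 → posterior Gamma(31, 21/2)
obs 10: x=3 → posterior Gamma(34, 23/2)
obs 11: x=3 → posterior Gamma(37, 25/2)
obs 12: x=4 → posterior Gamma(41, 27/2)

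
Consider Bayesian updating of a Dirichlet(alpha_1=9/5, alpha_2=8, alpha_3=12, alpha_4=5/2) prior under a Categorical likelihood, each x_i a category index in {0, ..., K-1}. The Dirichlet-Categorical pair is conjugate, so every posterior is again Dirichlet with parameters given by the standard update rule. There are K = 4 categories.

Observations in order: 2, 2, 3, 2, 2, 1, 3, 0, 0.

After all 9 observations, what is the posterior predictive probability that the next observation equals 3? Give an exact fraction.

obs 1: x=2 → posterior Dirichlet(9/5, 8, 13, 5/2)
obs 2: x=2 → posterior Dirichlet(9/5, 8, 14, 5/2)
obs 3: x=3 → posterior Dirichlet(9/5, 8, 14, 7/2)
obs 4: x=2 → posterior Dirichlet(9/5, 8, 15, 7/2)
obs 5: x=2 → posterior Dirichlet(9/5, 8, 16, 7/2)
obs 6: x=1 → posterior Dirichlet(9/5, 9, 16, 7/2)
obs 7: x=3 → posterior Dirichlet(9/5, 9, 16, 9/2)
obs 8: x=0 → posterior Dirichlet(14/5, 9, 16, 9/2)
obs 9: x=0 → posterior Dirichlet(19/5, 9, 16, 9/2)

5/37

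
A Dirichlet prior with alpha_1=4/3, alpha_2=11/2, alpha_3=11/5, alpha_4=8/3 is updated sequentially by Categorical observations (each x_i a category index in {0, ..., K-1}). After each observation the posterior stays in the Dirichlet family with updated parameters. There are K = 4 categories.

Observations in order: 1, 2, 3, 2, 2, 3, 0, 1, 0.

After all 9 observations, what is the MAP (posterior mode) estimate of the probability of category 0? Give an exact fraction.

70/501

obs 1: x=1 → posterior Dirichlet(4/3, 13/2, 11/5, 8/3)
obs 2: x=2 → posterior Dirichlet(4/3, 13/2, 16/5, 8/3)
obs 3: x=3 → posterior Dirichlet(4/3, 13/2, 16/5, 11/3)
obs 4: x=2 → posterior Dirichlet(4/3, 13/2, 21/5, 11/3)
obs 5: x=2 → posterior Dirichlet(4/3, 13/2, 26/5, 11/3)
obs 6: x=3 → posterior Dirichlet(4/3, 13/2, 26/5, 14/3)
obs 7: x=0 → posterior Dirichlet(7/3, 13/2, 26/5, 14/3)
obs 8: x=1 → posterior Dirichlet(7/3, 15/2, 26/5, 14/3)
obs 9: x=0 → posterior Dirichlet(10/3, 15/2, 26/5, 14/3)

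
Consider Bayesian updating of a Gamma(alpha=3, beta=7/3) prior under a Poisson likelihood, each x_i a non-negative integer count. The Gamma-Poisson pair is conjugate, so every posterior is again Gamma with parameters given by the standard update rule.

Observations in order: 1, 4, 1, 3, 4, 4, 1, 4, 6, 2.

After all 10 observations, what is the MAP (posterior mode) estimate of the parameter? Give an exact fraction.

96/37

obs 1: x=1 → posterior Gamma(4, 10/3)
obs 2: x=4 → posterior Gamma(8, 13/3)
obs 3: x=1 → posterior Gamma(9, 16/3)
obs 4: x=3 → posterior Gamma(12, 19/3)
obs 5: x=4 → posterior Gamma(16, 22/3)
obs 6: x=4 → posterior Gamma(20, 25/3)
obs 7: x=1 → posterior Gamma(21, 28/3)
obs 8: x=4 → posterior Gamma(25, 31/3)
obs 9: x=6 → posterior Gamma(31, 34/3)
obs 10: x=2 → posterior Gamma(33, 37/3)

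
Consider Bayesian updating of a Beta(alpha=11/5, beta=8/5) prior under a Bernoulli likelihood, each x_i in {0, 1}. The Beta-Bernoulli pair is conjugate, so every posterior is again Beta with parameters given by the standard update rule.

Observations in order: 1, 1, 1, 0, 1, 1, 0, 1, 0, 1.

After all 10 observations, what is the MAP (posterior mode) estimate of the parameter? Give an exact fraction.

41/59

obs 1: x=1 → posterior Beta(16/5, 8/5)
obs 2: x=1 → posterior Beta(21/5, 8/5)
obs 3: x=1 → posterior Beta(26/5, 8/5)
obs 4: x=0 → posterior Beta(26/5, 13/5)
obs 5: x=1 → posterior Beta(31/5, 13/5)
obs 6: x=1 → posterior Beta(36/5, 13/5)
obs 7: x=0 → posterior Beta(36/5, 18/5)
obs 8: x=1 → posterior Beta(41/5, 18/5)
obs 9: x=0 → posterior Beta(41/5, 23/5)
obs 10: x=1 → posterior Beta(46/5, 23/5)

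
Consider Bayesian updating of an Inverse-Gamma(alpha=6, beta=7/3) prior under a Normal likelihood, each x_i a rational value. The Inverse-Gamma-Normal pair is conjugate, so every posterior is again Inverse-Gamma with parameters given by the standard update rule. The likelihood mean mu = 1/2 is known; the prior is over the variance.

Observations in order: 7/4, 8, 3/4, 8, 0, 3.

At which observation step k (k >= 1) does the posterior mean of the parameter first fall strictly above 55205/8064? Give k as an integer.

obs 1: x=7/4 → posterior Inverse-Gamma(13/2, 299/96)
obs 2: x=8 → posterior Inverse-Gamma(7, 2999/96)
obs 3: x=3/4 → posterior Inverse-Gamma(15/2, 1501/48)
obs 4: x=8 → posterior Inverse-Gamma(8, 2851/48)
obs 5: x=0 → posterior Inverse-Gamma(17/2, 2857/48)
obs 6: x=3 → posterior Inverse-Gamma(9, 3007/48)

k = 4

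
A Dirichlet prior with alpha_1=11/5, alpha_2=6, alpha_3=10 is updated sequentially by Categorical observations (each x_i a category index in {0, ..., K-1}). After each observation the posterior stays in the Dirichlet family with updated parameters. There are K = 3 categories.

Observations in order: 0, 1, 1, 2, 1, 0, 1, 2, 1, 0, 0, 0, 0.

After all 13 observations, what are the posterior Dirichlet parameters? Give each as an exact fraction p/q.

alpha_1=41/5, alpha_2=11, alpha_3=12

obs 1: x=0 → posterior Dirichlet(16/5, 6, 10)
obs 2: x=1 → posterior Dirichlet(16/5, 7, 10)
obs 3: x=1 → posterior Dirichlet(16/5, 8, 10)
obs 4: x=2 → posterior Dirichlet(16/5, 8, 11)
obs 5: x=1 → posterior Dirichlet(16/5, 9, 11)
obs 6: x=0 → posterior Dirichlet(21/5, 9, 11)
obs 7: x=1 → posterior Dirichlet(21/5, 10, 11)
obs 8: x=2 → posterior Dirichlet(21/5, 10, 12)
obs 9: x=1 → posterior Dirichlet(21/5, 11, 12)
obs 10: x=0 → posterior Dirichlet(26/5, 11, 12)
obs 11: x=0 → posterior Dirichlet(31/5, 11, 12)
obs 12: x=0 → posterior Dirichlet(36/5, 11, 12)
obs 13: x=0 → posterior Dirichlet(41/5, 11, 12)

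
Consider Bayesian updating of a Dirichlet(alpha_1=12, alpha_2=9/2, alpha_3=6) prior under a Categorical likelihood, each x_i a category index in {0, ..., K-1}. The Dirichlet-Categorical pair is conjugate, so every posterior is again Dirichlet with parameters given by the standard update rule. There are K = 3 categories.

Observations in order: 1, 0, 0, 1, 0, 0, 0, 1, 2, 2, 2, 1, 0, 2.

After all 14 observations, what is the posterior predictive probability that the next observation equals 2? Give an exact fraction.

obs 1: x=1 → posterior Dirichlet(12, 11/2, 6)
obs 2: x=0 → posterior Dirichlet(13, 11/2, 6)
obs 3: x=0 → posterior Dirichlet(14, 11/2, 6)
obs 4: x=1 → posterior Dirichlet(14, 13/2, 6)
obs 5: x=0 → posterior Dirichlet(15, 13/2, 6)
obs 6: x=0 → posterior Dirichlet(16, 13/2, 6)
obs 7: x=0 → posterior Dirichlet(17, 13/2, 6)
obs 8: x=1 → posterior Dirichlet(17, 15/2, 6)
obs 9: x=2 → posterior Dirichlet(17, 15/2, 7)
obs 10: x=2 → posterior Dirichlet(17, 15/2, 8)
obs 11: x=2 → posterior Dirichlet(17, 15/2, 9)
obs 12: x=1 → posterior Dirichlet(17, 17/2, 9)
obs 13: x=0 → posterior Dirichlet(18, 17/2, 9)
obs 14: x=2 → posterior Dirichlet(18, 17/2, 10)

20/73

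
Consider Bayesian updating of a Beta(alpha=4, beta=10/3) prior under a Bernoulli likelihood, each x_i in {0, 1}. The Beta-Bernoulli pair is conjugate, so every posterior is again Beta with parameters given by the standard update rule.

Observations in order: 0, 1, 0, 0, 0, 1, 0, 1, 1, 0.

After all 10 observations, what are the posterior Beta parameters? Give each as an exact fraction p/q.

alpha=8, beta=28/3

obs 1: x=0 → posterior Beta(4, 13/3)
obs 2: x=1 → posterior Beta(5, 13/3)
obs 3: x=0 → posterior Beta(5, 16/3)
obs 4: x=0 → posterior Beta(5, 19/3)
obs 5: x=0 → posterior Beta(5, 22/3)
obs 6: x=1 → posterior Beta(6, 22/3)
obs 7: x=0 → posterior Beta(6, 25/3)
obs 8: x=1 → posterior Beta(7, 25/3)
obs 9: x=1 → posterior Beta(8, 25/3)
obs 10: x=0 → posterior Beta(8, 28/3)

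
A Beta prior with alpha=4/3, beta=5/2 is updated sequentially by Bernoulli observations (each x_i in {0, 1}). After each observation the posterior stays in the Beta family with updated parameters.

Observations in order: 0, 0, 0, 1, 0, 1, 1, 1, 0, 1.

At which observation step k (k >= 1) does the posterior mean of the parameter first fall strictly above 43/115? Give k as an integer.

obs 1: x=0 → posterior Beta(4/3, 7/2)
obs 2: x=0 → posterior Beta(4/3, 9/2)
obs 3: x=0 → posterior Beta(4/3, 11/2)
obs 4: x=1 → posterior Beta(7/3, 11/2)
obs 5: x=0 → posterior Beta(7/3, 13/2)
obs 6: x=1 → posterior Beta(10/3, 13/2)
obs 7: x=1 → posterior Beta(13/3, 13/2)
obs 8: x=1 → posterior Beta(16/3, 13/2)
obs 9: x=0 → posterior Beta(16/3, 15/2)
obs 10: x=1 → posterior Beta(19/3, 15/2)

k = 7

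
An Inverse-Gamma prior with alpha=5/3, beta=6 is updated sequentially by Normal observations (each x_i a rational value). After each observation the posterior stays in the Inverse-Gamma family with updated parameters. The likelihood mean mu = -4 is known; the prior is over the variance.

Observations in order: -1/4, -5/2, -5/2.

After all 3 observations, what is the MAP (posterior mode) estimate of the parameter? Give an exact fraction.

1467/400

obs 1: x=-1/4 → posterior Inverse-Gamma(13/6, 417/32)
obs 2: x=-5/2 → posterior Inverse-Gamma(8/3, 453/32)
obs 3: x=-5/2 → posterior Inverse-Gamma(19/6, 489/32)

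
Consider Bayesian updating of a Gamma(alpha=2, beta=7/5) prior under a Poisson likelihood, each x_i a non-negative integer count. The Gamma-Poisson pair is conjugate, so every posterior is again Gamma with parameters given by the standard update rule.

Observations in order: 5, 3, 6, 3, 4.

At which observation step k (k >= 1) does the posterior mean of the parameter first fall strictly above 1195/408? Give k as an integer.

obs 1: x=5 → posterior Gamma(7, 12/5)
obs 2: x=3 → posterior Gamma(10, 17/5)
obs 3: x=6 → posterior Gamma(16, 22/5)
obs 4: x=3 → posterior Gamma(19, 27/5)
obs 5: x=4 → posterior Gamma(23, 32/5)

k = 2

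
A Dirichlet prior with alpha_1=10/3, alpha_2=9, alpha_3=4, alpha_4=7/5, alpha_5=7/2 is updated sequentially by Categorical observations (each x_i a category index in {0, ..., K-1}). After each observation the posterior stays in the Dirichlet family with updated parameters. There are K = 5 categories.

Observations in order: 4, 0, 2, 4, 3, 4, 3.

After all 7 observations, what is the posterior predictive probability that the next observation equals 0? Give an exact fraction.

130/847

obs 1: x=4 → posterior Dirichlet(10/3, 9, 4, 7/5, 9/2)
obs 2: x=0 → posterior Dirichlet(13/3, 9, 4, 7/5, 9/2)
obs 3: x=2 → posterior Dirichlet(13/3, 9, 5, 7/5, 9/2)
obs 4: x=4 → posterior Dirichlet(13/3, 9, 5, 7/5, 11/2)
obs 5: x=3 → posterior Dirichlet(13/3, 9, 5, 12/5, 11/2)
obs 6: x=4 → posterior Dirichlet(13/3, 9, 5, 12/5, 13/2)
obs 7: x=3 → posterior Dirichlet(13/3, 9, 5, 17/5, 13/2)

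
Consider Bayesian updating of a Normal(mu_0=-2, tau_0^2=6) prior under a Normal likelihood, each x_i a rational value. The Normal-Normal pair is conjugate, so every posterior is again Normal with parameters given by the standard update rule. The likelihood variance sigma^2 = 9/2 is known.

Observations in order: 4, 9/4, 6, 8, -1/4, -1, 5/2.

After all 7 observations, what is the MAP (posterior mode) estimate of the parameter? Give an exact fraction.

80/31

obs 1: x=4 → posterior Normal(10/7, 18/7)
obs 2: x=9/4 → posterior Normal(19/11, 18/11)
obs 3: x=6 → posterior Normal(43/15, 6/5)
obs 4: x=8 → posterior Normal(75/19, 18/19)
obs 5: x=-1/4 → posterior Normal(74/23, 18/23)
obs 6: x=-1 → posterior Normal(70/27, 2/3)
obs 7: x=5/2 → posterior Normal(80/31, 18/31)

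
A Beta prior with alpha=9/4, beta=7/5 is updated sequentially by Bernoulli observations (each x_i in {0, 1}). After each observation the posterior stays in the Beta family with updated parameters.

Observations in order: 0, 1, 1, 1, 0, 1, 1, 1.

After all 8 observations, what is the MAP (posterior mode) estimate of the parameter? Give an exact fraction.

obs 1: x=0 → posterior Beta(9/4, 12/5)
obs 2: x=1 → posterior Beta(13/4, 12/5)
obs 3: x=1 → posterior Beta(17/4, 12/5)
obs 4: x=1 → posterior Beta(21/4, 12/5)
obs 5: x=0 → posterior Beta(21/4, 17/5)
obs 6: x=1 → posterior Beta(25/4, 17/5)
obs 7: x=1 → posterior Beta(29/4, 17/5)
obs 8: x=1 → posterior Beta(33/4, 17/5)

145/193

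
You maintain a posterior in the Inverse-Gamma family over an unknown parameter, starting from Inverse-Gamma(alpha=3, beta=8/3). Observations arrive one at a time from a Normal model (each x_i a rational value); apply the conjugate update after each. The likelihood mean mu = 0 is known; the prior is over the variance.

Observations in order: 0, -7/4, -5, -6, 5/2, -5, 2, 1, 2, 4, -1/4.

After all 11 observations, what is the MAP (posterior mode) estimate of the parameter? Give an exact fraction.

obs 1: x=0 → posterior Inverse-Gamma(7/2, 8/3)
obs 2: x=-7/4 → posterior Inverse-Gamma(4, 403/96)
obs 3: x=-5 → posterior Inverse-Gamma(9/2, 1603/96)
obs 4: x=-6 → posterior Inverse-Gamma(5, 3331/96)
obs 5: x=5/2 → posterior Inverse-Gamma(11/2, 3631/96)
obs 6: x=-5 → posterior Inverse-Gamma(6, 4831/96)
obs 7: x=2 → posterior Inverse-Gamma(13/2, 5023/96)
obs 8: x=1 → posterior Inverse-Gamma(7, 5071/96)
obs 9: x=2 → posterior Inverse-Gamma(15/2, 5263/96)
obs 10: x=4 → posterior Inverse-Gamma(8, 6031/96)
obs 11: x=-1/4 → posterior Inverse-Gamma(17/2, 3017/48)

3017/456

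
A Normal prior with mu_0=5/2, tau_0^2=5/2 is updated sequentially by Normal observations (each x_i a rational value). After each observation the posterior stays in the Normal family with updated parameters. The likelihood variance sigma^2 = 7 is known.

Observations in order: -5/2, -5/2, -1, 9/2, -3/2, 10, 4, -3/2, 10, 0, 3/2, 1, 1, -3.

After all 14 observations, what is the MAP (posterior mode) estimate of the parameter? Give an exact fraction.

45/28

obs 1: x=-5/2 → posterior Normal(45/38, 35/19)
obs 2: x=-5/2 → posterior Normal(5/12, 35/24)
obs 3: x=-1 → posterior Normal(5/29, 35/29)
obs 4: x=9/2 → posterior Normal(55/68, 35/34)
obs 5: x=-3/2 → posterior Normal(20/39, 35/39)
obs 6: x=10 → posterior Normal(35/22, 35/44)
obs 7: x=4 → posterior Normal(90/49, 5/7)
obs 8: x=-3/2 → posterior Normal(55/36, 35/54)
obs 9: x=10 → posterior Normal(265/118, 35/59)
obs 10: x=0 → posterior Normal(265/128, 35/64)
obs 11: x=3/2 → posterior Normal(140/69, 35/69)
obs 12: x=1 → posterior Normal(145/74, 35/74)
obs 13: x=1 → posterior Normal(150/79, 35/79)
obs 14: x=-3 → posterior Normal(45/28, 5/12)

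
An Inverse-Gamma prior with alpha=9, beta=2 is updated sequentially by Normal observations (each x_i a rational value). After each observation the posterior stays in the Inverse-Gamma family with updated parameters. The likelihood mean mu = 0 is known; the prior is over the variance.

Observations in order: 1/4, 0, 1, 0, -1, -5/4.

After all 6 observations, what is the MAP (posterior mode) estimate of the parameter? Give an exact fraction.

61/208

obs 1: x=1/4 → posterior Inverse-Gamma(19/2, 65/32)
obs 2: x=0 → posterior Inverse-Gamma(10, 65/32)
obs 3: x=1 → posterior Inverse-Gamma(21/2, 81/32)
obs 4: x=0 → posterior Inverse-Gamma(11, 81/32)
obs 5: x=-1 → posterior Inverse-Gamma(23/2, 97/32)
obs 6: x=-5/4 → posterior Inverse-Gamma(12, 61/16)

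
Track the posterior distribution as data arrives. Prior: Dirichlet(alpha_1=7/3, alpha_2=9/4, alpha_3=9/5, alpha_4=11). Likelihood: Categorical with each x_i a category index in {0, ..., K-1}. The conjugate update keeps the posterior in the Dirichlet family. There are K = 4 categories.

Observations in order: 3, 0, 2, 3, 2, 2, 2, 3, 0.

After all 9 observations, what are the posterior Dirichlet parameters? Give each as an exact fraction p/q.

alpha_1=13/3, alpha_2=9/4, alpha_3=29/5, alpha_4=14

obs 1: x=3 → posterior Dirichlet(7/3, 9/4, 9/5, 12)
obs 2: x=0 → posterior Dirichlet(10/3, 9/4, 9/5, 12)
obs 3: x=2 → posterior Dirichlet(10/3, 9/4, 14/5, 12)
obs 4: x=3 → posterior Dirichlet(10/3, 9/4, 14/5, 13)
obs 5: x=2 → posterior Dirichlet(10/3, 9/4, 19/5, 13)
obs 6: x=2 → posterior Dirichlet(10/3, 9/4, 24/5, 13)
obs 7: x=2 → posterior Dirichlet(10/3, 9/4, 29/5, 13)
obs 8: x=3 → posterior Dirichlet(10/3, 9/4, 29/5, 14)
obs 9: x=0 → posterior Dirichlet(13/3, 9/4, 29/5, 14)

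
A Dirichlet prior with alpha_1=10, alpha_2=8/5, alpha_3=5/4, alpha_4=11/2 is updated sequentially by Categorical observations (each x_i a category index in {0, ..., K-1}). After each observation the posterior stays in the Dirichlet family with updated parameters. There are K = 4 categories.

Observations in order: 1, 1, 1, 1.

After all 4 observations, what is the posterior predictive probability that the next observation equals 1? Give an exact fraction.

obs 1: x=1 → posterior Dirichlet(10, 13/5, 5/4, 11/2)
obs 2: x=1 → posterior Dirichlet(10, 18/5, 5/4, 11/2)
obs 3: x=1 → posterior Dirichlet(10, 23/5, 5/4, 11/2)
obs 4: x=1 → posterior Dirichlet(10, 28/5, 5/4, 11/2)

112/447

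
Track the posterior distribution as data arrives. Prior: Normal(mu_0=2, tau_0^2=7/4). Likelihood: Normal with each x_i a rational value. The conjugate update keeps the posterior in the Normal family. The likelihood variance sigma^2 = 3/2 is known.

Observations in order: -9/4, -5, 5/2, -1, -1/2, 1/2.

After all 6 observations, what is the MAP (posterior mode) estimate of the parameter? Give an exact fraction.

-113/192

obs 1: x=-9/4 → posterior Normal(-15/52, 21/26)
obs 2: x=-5 → posterior Normal(-31/16, 21/40)
obs 3: x=5/2 → posterior Normal(-85/108, 7/18)
obs 4: x=-1 → posterior Normal(-113/136, 21/68)
obs 5: x=-1/2 → posterior Normal(-127/164, 21/82)
obs 6: x=1/2 → posterior Normal(-113/192, 7/32)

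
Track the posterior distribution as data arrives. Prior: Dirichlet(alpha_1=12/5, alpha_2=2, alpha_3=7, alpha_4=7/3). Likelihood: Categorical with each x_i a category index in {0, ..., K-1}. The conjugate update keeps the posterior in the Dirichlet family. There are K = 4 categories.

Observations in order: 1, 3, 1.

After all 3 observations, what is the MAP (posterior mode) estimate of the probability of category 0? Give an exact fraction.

obs 1: x=1 → posterior Dirichlet(12/5, 3, 7, 7/3)
obs 2: x=3 → posterior Dirichlet(12/5, 3, 7, 10/3)
obs 3: x=1 → posterior Dirichlet(12/5, 4, 7, 10/3)

21/191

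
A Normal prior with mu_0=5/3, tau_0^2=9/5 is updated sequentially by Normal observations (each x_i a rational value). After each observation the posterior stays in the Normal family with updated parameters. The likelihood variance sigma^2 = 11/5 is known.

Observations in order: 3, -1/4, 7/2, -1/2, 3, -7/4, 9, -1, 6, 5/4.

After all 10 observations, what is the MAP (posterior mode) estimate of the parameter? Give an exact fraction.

obs 1: x=3 → posterior Normal(34/15, 99/100)
obs 2: x=-1/4 → posterior Normal(517/348, 99/145)
obs 3: x=7/2 → posterior Normal(895/456, 99/190)
obs 4: x=-1/2 → posterior Normal(841/564, 99/235)
obs 5: x=3 → posterior Normal(1165/672, 99/280)
obs 6: x=-7/4 → posterior Normal(244/195, 99/325)
obs 7: x=9 → posterior Normal(487/222, 99/370)
obs 8: x=-1 → posterior Normal(460/249, 99/415)
obs 9: x=6 → posterior Normal(311/138, 99/460)
obs 10: x=5/4 → posterior Normal(2623/1212, 99/505)

2623/1212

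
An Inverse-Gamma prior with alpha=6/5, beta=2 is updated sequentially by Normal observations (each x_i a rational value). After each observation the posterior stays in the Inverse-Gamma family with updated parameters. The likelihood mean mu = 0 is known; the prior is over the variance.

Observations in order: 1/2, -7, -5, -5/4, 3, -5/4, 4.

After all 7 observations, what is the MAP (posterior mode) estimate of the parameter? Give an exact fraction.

4255/456

obs 1: x=1/2 → posterior Inverse-Gamma(17/10, 17/8)
obs 2: x=-7 → posterior Inverse-Gamma(11/5, 213/8)
obs 3: x=-5 → posterior Inverse-Gamma(27/10, 313/8)
obs 4: x=-5/4 → posterior Inverse-Gamma(16/5, 1277/32)
obs 5: x=3 → posterior Inverse-Gamma(37/10, 1421/32)
obs 6: x=-5/4 → posterior Inverse-Gamma(21/5, 723/16)
obs 7: x=4 → posterior Inverse-Gamma(47/10, 851/16)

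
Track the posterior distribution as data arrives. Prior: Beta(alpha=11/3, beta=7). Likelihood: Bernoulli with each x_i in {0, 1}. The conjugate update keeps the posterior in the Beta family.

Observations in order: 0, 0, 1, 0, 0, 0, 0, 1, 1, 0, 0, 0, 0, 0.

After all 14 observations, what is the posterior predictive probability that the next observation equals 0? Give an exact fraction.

obs 1: x=0 → posterior Beta(11/3, 8)
obs 2: x=0 → posterior Beta(11/3, 9)
obs 3: x=1 → posterior Beta(14/3, 9)
obs 4: x=0 → posterior Beta(14/3, 10)
obs 5: x=0 → posterior Beta(14/3, 11)
obs 6: x=0 → posterior Beta(14/3, 12)
obs 7: x=0 → posterior Beta(14/3, 13)
obs 8: x=1 → posterior Beta(17/3, 13)
obs 9: x=1 → posterior Beta(20/3, 13)
obs 10: x=0 → posterior Beta(20/3, 14)
obs 11: x=0 → posterior Beta(20/3, 15)
obs 12: x=0 → posterior Beta(20/3, 16)
obs 13: x=0 → posterior Beta(20/3, 17)
obs 14: x=0 → posterior Beta(20/3, 18)

27/37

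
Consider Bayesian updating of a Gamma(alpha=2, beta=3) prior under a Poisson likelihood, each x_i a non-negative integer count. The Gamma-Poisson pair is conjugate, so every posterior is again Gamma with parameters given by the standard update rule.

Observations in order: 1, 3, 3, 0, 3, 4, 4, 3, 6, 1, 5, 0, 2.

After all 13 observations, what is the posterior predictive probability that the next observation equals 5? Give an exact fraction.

obs 1: x=1 → posterior Gamma(3, 4)
obs 2: x=3 → posterior Gamma(6, 5)
obs 3: x=3 → posterior Gamma(9, 6)
obs 4: x=0 → posterior Gamma(9, 7)
obs 5: x=3 → posterior Gamma(12, 8)
obs 6: x=4 → posterior Gamma(16, 9)
obs 7: x=4 → posterior Gamma(20, 10)
obs 8: x=3 → posterior Gamma(23, 11)
obs 9: x=6 → posterior Gamma(29, 12)
obs 10: x=1 → posterior Gamma(30, 13)
obs 11: x=5 → posterior Gamma(35, 14)
obs 12: x=0 → posterior Gamma(35, 15)
obs 13: x=2 → posterior Gamma(37, 16)

267394141604615230736329347233378189053739388633088/4773695331839566234818968439734627784374274207965089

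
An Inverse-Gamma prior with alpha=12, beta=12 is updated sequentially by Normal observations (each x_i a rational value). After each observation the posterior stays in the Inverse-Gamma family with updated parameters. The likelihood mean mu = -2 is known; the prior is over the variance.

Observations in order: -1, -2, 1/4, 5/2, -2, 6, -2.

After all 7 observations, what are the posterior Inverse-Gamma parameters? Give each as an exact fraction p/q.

obs 1: x=-1 → posterior Inverse-Gamma(25/2, 25/2)
obs 2: x=-2 → posterior Inverse-Gamma(13, 25/2)
obs 3: x=1/4 → posterior Inverse-Gamma(27/2, 481/32)
obs 4: x=5/2 → posterior Inverse-Gamma(14, 805/32)
obs 5: x=-2 → posterior Inverse-Gamma(29/2, 805/32)
obs 6: x=6 → posterior Inverse-Gamma(15, 1829/32)
obs 7: x=-2 → posterior Inverse-Gamma(31/2, 1829/32)

alpha=31/2, beta=1829/32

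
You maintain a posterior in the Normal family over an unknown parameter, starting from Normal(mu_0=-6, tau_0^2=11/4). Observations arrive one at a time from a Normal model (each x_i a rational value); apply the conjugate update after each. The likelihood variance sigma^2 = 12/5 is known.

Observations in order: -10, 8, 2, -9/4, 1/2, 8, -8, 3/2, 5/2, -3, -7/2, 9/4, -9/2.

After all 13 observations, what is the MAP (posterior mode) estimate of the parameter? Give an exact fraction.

obs 1: x=-10 → posterior Normal(-838/103, 132/103)
obs 2: x=8 → posterior Normal(-199/79, 66/79)
obs 3: x=2 → posterior Normal(-96/71, 44/71)
obs 4: x=-9/4 → posterior Normal(-1647/1072, 33/67)
obs 5: x=1/2 → posterior Normal(-1537/1292, 132/323)
obs 6: x=8 → posterior Normal(223/1512, 22/63)
obs 7: x=-8 → posterior Normal(-1537/1732, 132/433)
obs 8: x=3/2 → posterior Normal(-1207/1952, 33/122)
obs 9: x=5/2 → posterior Normal(-219/724, 44/181)
obs 10: x=-3 → posterior Normal(-1317/2392, 66/299)
obs 11: x=-7/2 → posterior Normal(-2087/2612, 132/653)
obs 12: x=9/4 → posterior Normal(-199/354, 11/59)
obs 13: x=-9/2 → posterior Normal(-1291/1526, 132/763)

-1291/1526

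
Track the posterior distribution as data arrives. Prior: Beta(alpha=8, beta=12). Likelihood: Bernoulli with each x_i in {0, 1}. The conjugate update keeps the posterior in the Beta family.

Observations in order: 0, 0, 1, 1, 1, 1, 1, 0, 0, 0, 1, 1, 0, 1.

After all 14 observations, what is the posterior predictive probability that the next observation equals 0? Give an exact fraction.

obs 1: x=0 → posterior Beta(8, 13)
obs 2: x=0 → posterior Beta(8, 14)
obs 3: x=1 → posterior Beta(9, 14)
obs 4: x=1 → posterior Beta(10, 14)
obs 5: x=1 → posterior Beta(11, 14)
obs 6: x=1 → posterior Beta(12, 14)
obs 7: x=1 → posterior Beta(13, 14)
obs 8: x=0 → posterior Beta(13, 15)
obs 9: x=0 → posterior Beta(13, 16)
obs 10: x=0 → posterior Beta(13, 17)
obs 11: x=1 → posterior Beta(14, 17)
obs 12: x=1 → posterior Beta(15, 17)
obs 13: x=0 → posterior Beta(15, 18)
obs 14: x=1 → posterior Beta(16, 18)

9/17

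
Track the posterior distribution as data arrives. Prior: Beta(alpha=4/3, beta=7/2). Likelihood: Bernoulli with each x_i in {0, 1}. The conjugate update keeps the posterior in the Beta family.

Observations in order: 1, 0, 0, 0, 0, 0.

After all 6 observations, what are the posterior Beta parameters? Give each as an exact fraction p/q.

obs 1: x=1 → posterior Beta(7/3, 7/2)
obs 2: x=0 → posterior Beta(7/3, 9/2)
obs 3: x=0 → posterior Beta(7/3, 11/2)
obs 4: x=0 → posterior Beta(7/3, 13/2)
obs 5: x=0 → posterior Beta(7/3, 15/2)
obs 6: x=0 → posterior Beta(7/3, 17/2)

alpha=7/3, beta=17/2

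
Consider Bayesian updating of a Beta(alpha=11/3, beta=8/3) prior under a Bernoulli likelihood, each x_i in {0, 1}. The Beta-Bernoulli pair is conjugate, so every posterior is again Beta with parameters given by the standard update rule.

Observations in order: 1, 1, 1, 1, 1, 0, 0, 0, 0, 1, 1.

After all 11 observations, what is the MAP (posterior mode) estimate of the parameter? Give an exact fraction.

obs 1: x=1 → posterior Beta(14/3, 8/3)
obs 2: x=1 → posterior Beta(17/3, 8/3)
obs 3: x=1 → posterior Beta(20/3, 8/3)
obs 4: x=1 → posterior Beta(23/3, 8/3)
obs 5: x=1 → posterior Beta(26/3, 8/3)
obs 6: x=0 → posterior Beta(26/3, 11/3)
obs 7: x=0 → posterior Beta(26/3, 14/3)
obs 8: x=0 → posterior Beta(26/3, 17/3)
obs 9: x=0 → posterior Beta(26/3, 20/3)
obs 10: x=1 → posterior Beta(29/3, 20/3)
obs 11: x=1 → posterior Beta(32/3, 20/3)

29/46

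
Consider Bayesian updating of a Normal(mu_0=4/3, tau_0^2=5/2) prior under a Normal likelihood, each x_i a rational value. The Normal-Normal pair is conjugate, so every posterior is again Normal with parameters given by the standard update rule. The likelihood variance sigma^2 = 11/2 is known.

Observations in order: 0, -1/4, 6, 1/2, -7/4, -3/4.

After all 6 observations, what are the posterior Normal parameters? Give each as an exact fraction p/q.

obs 1: x=0 → posterior Normal(11/12, 55/32)
obs 2: x=-1/4 → posterior Normal(23/36, 55/42)
obs 3: x=6 → posterior Normal(521/312, 55/52)
obs 4: x=1/2 → posterior Normal(551/372, 55/62)
obs 5: x=-7/4 → posterior Normal(223/216, 55/72)
obs 6: x=-3/4 → posterior Normal(401/492, 55/82)

mu_0=401/492, tau_0^2=55/82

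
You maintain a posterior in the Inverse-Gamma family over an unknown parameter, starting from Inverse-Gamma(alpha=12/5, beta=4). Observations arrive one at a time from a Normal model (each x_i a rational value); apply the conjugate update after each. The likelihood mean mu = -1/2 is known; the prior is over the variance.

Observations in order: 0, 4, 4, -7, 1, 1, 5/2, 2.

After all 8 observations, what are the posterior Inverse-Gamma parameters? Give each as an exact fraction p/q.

alpha=32/5, beta=443/8

obs 1: x=0 → posterior Inverse-Gamma(29/10, 33/8)
obs 2: x=4 → posterior Inverse-Gamma(17/5, 57/4)
obs 3: x=4 → posterior Inverse-Gamma(39/10, 195/8)
obs 4: x=-7 → posterior Inverse-Gamma(22/5, 91/2)
obs 5: x=1 → posterior Inverse-Gamma(49/10, 373/8)
obs 6: x=1 → posterior Inverse-Gamma(27/5, 191/4)
obs 7: x=5/2 → posterior Inverse-Gamma(59/10, 209/4)
obs 8: x=2 → posterior Inverse-Gamma(32/5, 443/8)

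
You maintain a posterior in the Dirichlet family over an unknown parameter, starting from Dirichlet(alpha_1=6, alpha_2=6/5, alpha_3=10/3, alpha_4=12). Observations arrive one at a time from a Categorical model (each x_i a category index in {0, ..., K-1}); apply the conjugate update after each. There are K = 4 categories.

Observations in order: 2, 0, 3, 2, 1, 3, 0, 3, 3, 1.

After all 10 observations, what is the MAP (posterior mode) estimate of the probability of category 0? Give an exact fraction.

obs 1: x=2 → posterior Dirichlet(6, 6/5, 13/3, 12)
obs 2: x=0 → posterior Dirichlet(7, 6/5, 13/3, 12)
obs 3: x=3 → posterior Dirichlet(7, 6/5, 13/3, 13)
obs 4: x=2 → posterior Dirichlet(7, 6/5, 16/3, 13)
obs 5: x=1 → posterior Dirichlet(7, 11/5, 16/3, 13)
obs 6: x=3 → posterior Dirichlet(7, 11/5, 16/3, 14)
obs 7: x=0 → posterior Dirichlet(8, 11/5, 16/3, 14)
obs 8: x=3 → posterior Dirichlet(8, 11/5, 16/3, 15)
obs 9: x=3 → posterior Dirichlet(8, 11/5, 16/3, 16)
obs 10: x=1 → posterior Dirichlet(8, 16/5, 16/3, 16)

105/428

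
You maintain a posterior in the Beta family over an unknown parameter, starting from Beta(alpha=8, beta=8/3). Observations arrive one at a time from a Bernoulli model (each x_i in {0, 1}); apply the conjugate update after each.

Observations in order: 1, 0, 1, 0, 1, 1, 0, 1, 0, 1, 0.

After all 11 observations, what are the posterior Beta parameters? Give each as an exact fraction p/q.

alpha=14, beta=23/3

obs 1: x=1 → posterior Beta(9, 8/3)
obs 2: x=0 → posterior Beta(9, 11/3)
obs 3: x=1 → posterior Beta(10, 11/3)
obs 4: x=0 → posterior Beta(10, 14/3)
obs 5: x=1 → posterior Beta(11, 14/3)
obs 6: x=1 → posterior Beta(12, 14/3)
obs 7: x=0 → posterior Beta(12, 17/3)
obs 8: x=1 → posterior Beta(13, 17/3)
obs 9: x=0 → posterior Beta(13, 20/3)
obs 10: x=1 → posterior Beta(14, 20/3)
obs 11: x=0 → posterior Beta(14, 23/3)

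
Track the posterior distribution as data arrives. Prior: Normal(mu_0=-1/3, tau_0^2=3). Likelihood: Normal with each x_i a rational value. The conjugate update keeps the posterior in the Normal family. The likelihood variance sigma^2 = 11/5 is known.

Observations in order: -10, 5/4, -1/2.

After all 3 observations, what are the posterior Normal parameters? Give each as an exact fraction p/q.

mu_0=-1709/672, tau_0^2=33/56

obs 1: x=-10 → posterior Normal(-461/78, 33/26)
obs 2: x=5/4 → posterior Normal(-1619/492, 33/41)
obs 3: x=-1/2 → posterior Normal(-1709/672, 33/56)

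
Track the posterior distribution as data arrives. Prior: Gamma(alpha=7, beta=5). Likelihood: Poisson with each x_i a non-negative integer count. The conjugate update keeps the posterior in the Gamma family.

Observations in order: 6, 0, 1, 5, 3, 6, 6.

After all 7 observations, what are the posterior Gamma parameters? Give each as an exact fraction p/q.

obs 1: x=6 → posterior Gamma(13, 6)
obs 2: x=0 → posterior Gamma(13, 7)
obs 3: x=1 → posterior Gamma(14, 8)
obs 4: x=5 → posterior Gamma(19, 9)
obs 5: x=3 → posterior Gamma(22, 10)
obs 6: x=6 → posterior Gamma(28, 11)
obs 7: x=6 → posterior Gamma(34, 12)

alpha=34, beta=12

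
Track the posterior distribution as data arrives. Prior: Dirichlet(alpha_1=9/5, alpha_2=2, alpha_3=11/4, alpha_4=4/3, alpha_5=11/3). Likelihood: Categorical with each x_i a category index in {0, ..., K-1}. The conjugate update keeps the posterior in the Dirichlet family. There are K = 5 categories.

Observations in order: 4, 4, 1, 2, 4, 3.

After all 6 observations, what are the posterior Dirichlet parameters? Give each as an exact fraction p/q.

obs 1: x=4 → posterior Dirichlet(9/5, 2, 11/4, 4/3, 14/3)
obs 2: x=4 → posterior Dirichlet(9/5, 2, 11/4, 4/3, 17/3)
obs 3: x=1 → posterior Dirichlet(9/5, 3, 11/4, 4/3, 17/3)
obs 4: x=2 → posterior Dirichlet(9/5, 3, 15/4, 4/3, 17/3)
obs 5: x=4 → posterior Dirichlet(9/5, 3, 15/4, 4/3, 20/3)
obs 6: x=3 → posterior Dirichlet(9/5, 3, 15/4, 7/3, 20/3)

alpha_1=9/5, alpha_2=3, alpha_3=15/4, alpha_4=7/3, alpha_5=20/3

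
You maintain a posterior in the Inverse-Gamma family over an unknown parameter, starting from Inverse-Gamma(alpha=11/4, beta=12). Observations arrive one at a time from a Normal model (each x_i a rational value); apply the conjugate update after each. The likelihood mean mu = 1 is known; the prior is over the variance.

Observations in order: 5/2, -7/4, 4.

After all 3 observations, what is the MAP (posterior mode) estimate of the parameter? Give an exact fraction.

obs 1: x=5/2 → posterior Inverse-Gamma(13/4, 105/8)
obs 2: x=-7/4 → posterior Inverse-Gamma(15/4, 541/32)
obs 3: x=4 → posterior Inverse-Gamma(17/4, 685/32)

685/168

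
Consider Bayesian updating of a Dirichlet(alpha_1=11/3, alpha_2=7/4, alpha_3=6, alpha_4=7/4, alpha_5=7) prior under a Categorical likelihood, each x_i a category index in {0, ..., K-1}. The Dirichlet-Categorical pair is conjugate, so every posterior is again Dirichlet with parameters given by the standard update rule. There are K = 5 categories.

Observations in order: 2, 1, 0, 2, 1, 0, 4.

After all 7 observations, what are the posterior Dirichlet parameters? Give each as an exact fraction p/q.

alpha_1=17/3, alpha_2=15/4, alpha_3=8, alpha_4=7/4, alpha_5=8

obs 1: x=2 → posterior Dirichlet(11/3, 7/4, 7, 7/4, 7)
obs 2: x=1 → posterior Dirichlet(11/3, 11/4, 7, 7/4, 7)
obs 3: x=0 → posterior Dirichlet(14/3, 11/4, 7, 7/4, 7)
obs 4: x=2 → posterior Dirichlet(14/3, 11/4, 8, 7/4, 7)
obs 5: x=1 → posterior Dirichlet(14/3, 15/4, 8, 7/4, 7)
obs 6: x=0 → posterior Dirichlet(17/3, 15/4, 8, 7/4, 7)
obs 7: x=4 → posterior Dirichlet(17/3, 15/4, 8, 7/4, 8)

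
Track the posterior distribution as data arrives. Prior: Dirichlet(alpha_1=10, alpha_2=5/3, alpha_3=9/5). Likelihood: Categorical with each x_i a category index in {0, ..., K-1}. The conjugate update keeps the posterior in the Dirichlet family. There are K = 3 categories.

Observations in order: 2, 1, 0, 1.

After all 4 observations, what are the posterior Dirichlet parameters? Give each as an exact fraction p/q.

alpha_1=11, alpha_2=11/3, alpha_3=14/5

obs 1: x=2 → posterior Dirichlet(10, 5/3, 14/5)
obs 2: x=1 → posterior Dirichlet(10, 8/3, 14/5)
obs 3: x=0 → posterior Dirichlet(11, 8/3, 14/5)
obs 4: x=1 → posterior Dirichlet(11, 11/3, 14/5)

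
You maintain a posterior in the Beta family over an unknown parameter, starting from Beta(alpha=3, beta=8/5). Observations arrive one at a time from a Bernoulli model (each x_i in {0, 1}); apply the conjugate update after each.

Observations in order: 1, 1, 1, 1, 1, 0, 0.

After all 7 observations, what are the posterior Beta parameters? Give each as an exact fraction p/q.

alpha=8, beta=18/5

obs 1: x=1 → posterior Beta(4, 8/5)
obs 2: x=1 → posterior Beta(5, 8/5)
obs 3: x=1 → posterior Beta(6, 8/5)
obs 4: x=1 → posterior Beta(7, 8/5)
obs 5: x=1 → posterior Beta(8, 8/5)
obs 6: x=0 → posterior Beta(8, 13/5)
obs 7: x=0 → posterior Beta(8, 18/5)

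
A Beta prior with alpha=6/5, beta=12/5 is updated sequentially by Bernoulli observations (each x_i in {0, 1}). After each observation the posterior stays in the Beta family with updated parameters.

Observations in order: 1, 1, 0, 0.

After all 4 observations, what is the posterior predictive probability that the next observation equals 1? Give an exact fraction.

8/19

obs 1: x=1 → posterior Beta(11/5, 12/5)
obs 2: x=1 → posterior Beta(16/5, 12/5)
obs 3: x=0 → posterior Beta(16/5, 17/5)
obs 4: x=0 → posterior Beta(16/5, 22/5)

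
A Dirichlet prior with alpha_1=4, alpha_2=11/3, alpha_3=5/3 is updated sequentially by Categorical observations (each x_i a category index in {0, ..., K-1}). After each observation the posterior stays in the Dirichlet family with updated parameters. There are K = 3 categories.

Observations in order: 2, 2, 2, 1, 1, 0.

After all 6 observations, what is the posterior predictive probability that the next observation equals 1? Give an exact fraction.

17/46

obs 1: x=2 → posterior Dirichlet(4, 11/3, 8/3)
obs 2: x=2 → posterior Dirichlet(4, 11/3, 11/3)
obs 3: x=2 → posterior Dirichlet(4, 11/3, 14/3)
obs 4: x=1 → posterior Dirichlet(4, 14/3, 14/3)
obs 5: x=1 → posterior Dirichlet(4, 17/3, 14/3)
obs 6: x=0 → posterior Dirichlet(5, 17/3, 14/3)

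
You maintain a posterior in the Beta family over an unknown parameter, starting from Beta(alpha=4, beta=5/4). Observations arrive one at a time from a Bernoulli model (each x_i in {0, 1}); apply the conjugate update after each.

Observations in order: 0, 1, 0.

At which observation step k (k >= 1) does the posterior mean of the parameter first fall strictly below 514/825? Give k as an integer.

k = 3

obs 1: x=0 → posterior Beta(4, 9/4)
obs 2: x=1 → posterior Beta(5, 9/4)
obs 3: x=0 → posterior Beta(5, 13/4)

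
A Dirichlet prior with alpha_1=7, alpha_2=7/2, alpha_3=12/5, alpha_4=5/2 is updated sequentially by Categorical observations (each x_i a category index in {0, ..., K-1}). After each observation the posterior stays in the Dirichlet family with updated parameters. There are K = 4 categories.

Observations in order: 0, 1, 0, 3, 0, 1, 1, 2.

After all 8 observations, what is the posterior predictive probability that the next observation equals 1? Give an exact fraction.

5/18

obs 1: x=0 → posterior Dirichlet(8, 7/2, 12/5, 5/2)
obs 2: x=1 → posterior Dirichlet(8, 9/2, 12/5, 5/2)
obs 3: x=0 → posterior Dirichlet(9, 9/2, 12/5, 5/2)
obs 4: x=3 → posterior Dirichlet(9, 9/2, 12/5, 7/2)
obs 5: x=0 → posterior Dirichlet(10, 9/2, 12/5, 7/2)
obs 6: x=1 → posterior Dirichlet(10, 11/2, 12/5, 7/2)
obs 7: x=1 → posterior Dirichlet(10, 13/2, 12/5, 7/2)
obs 8: x=2 → posterior Dirichlet(10, 13/2, 17/5, 7/2)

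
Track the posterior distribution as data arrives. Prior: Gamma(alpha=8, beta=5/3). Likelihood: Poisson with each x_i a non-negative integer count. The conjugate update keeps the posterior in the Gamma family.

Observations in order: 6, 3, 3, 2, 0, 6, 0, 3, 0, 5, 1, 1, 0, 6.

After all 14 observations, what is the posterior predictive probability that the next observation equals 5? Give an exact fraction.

971343663260198067838979526722154325180424678907951073108462125618608058540297777/11102230246251565404236316680908203125000000000000000000000000000000000000000000000

obs 1: x=6 → posterior Gamma(14, 8/3)
obs 2: x=3 → posterior Gamma(17, 11/3)
obs 3: x=3 → posterior Gamma(20, 14/3)
obs 4: x=2 → posterior Gamma(22, 17/3)
obs 5: x=0 → posterior Gamma(22, 20/3)
obs 6: x=6 → posterior Gamma(28, 23/3)
obs 7: x=0 → posterior Gamma(28, 26/3)
obs 8: x=3 → posterior Gamma(31, 29/3)
obs 9: x=0 → posterior Gamma(31, 32/3)
obs 10: x=5 → posterior Gamma(36, 35/3)
obs 11: x=1 → posterior Gamma(37, 38/3)
obs 12: x=1 → posterior Gamma(38, 41/3)
obs 13: x=0 → posterior Gamma(38, 44/3)
obs 14: x=6 → posterior Gamma(44, 47/3)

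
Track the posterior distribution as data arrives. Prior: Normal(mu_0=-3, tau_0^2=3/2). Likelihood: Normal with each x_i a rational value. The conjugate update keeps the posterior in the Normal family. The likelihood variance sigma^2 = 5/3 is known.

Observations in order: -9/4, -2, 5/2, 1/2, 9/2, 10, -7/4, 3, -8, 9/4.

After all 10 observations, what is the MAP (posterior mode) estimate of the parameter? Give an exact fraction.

obs 1: x=-9/4 → posterior Normal(-201/76, 15/19)
obs 2: x=-2 → posterior Normal(-39/16, 15/28)
obs 3: x=5/2 → posterior Normal(-183/148, 15/37)
obs 4: x=1/2 → posterior Normal(-165/184, 15/46)
obs 5: x=9/2 → posterior Normal(-3/220, 3/11)
obs 6: x=10 → posterior Normal(357/256, 15/64)
obs 7: x=-7/4 → posterior Normal(147/146, 15/73)
obs 8: x=3 → posterior Normal(201/164, 15/82)
obs 9: x=-8 → posterior Normal(57/182, 15/91)
obs 10: x=9/4 → posterior Normal(39/80, 3/20)

39/80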